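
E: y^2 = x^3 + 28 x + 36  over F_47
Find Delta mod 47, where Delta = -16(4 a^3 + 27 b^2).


4 a^3 + 27 b^2 = 4*28^3 + 27*36^2 = 87808 + 34992 = 122800
Delta = -16 * (122800) = -1964800
Delta mod 47 = 35

Delta = 35 (mod 47)


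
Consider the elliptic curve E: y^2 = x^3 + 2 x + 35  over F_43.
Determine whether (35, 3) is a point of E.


Check whether y^2 = x^3 + 2 x + 35 (mod 43) for (x, y) = (35, 3).
LHS: y^2 = 3^2 mod 43 = 9
RHS: x^3 + 2 x + 35 = 35^3 + 2*35 + 35 mod 43 = 23
LHS != RHS

No, not on the curve


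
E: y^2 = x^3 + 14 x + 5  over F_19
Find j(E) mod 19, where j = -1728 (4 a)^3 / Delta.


Delta = -16(4 a^3 + 27 b^2) mod 19 = 12
-1728 * (4 a)^3 = -1728 * (4*14)^3 mod 19 = 18
j = 18 * 12^(-1) mod 19 = 11

j = 11 (mod 19)


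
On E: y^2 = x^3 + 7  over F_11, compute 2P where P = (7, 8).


Doubling: s = (3 x1^2 + a) / (2 y1)
s = (3*7^2 + 0) / (2*8) mod 11 = 3
x3 = s^2 - 2 x1 mod 11 = 3^2 - 2*7 = 6
y3 = s (x1 - x3) - y1 mod 11 = 3 * (7 - 6) - 8 = 6

2P = (6, 6)


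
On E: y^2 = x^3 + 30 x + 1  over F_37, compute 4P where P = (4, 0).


k = 4 = 100_2 (binary, LSB first: 001)
Double-and-add from P = (4, 0):
  bit 0 = 0: acc unchanged = O
  bit 1 = 0: acc unchanged = O
  bit 2 = 1: acc = O + O = O

4P = O


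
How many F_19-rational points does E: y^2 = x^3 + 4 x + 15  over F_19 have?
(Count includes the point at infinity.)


For each x in F_19, count y with y^2 = x^3 + 4 x + 15 mod 19:
  x = 1: RHS = 1, y in [1, 18]  -> 2 point(s)
  x = 3: RHS = 16, y in [4, 15]  -> 2 point(s)
  x = 4: RHS = 0, y in [0]  -> 1 point(s)
  x = 7: RHS = 6, y in [5, 14]  -> 2 point(s)
  x = 9: RHS = 1, y in [1, 18]  -> 2 point(s)
  x = 12: RHS = 5, y in [9, 10]  -> 2 point(s)
  x = 15: RHS = 11, y in [7, 12]  -> 2 point(s)
Affine points: 13. Add the point at infinity: total = 14.

#E(F_19) = 14


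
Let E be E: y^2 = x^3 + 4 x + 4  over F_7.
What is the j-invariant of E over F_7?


Delta = -16(4 a^3 + 27 b^2) mod 7 = 3
-1728 * (4 a)^3 = -1728 * (4*4)^3 mod 7 = 1
j = 1 * 3^(-1) mod 7 = 5

j = 5 (mod 7)


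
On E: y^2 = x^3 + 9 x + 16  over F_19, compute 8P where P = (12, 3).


k = 8 = 1000_2 (binary, LSB first: 0001)
Double-and-add from P = (12, 3):
  bit 0 = 0: acc unchanged = O
  bit 1 = 0: acc unchanged = O
  bit 2 = 0: acc unchanged = O
  bit 3 = 1: acc = O + (2, 2) = (2, 2)

8P = (2, 2)


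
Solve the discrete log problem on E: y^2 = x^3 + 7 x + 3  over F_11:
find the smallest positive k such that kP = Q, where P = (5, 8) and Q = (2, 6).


Enumerate multiples of P until we hit Q = (2, 6):
  1P = (5, 8)
  2P = (2, 6)
Match found at i = 2.

k = 2


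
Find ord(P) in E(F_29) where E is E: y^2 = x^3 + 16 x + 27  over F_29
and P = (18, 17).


Compute successive multiples of P until we hit O:
  1P = (18, 17)
  2P = (21, 5)
  3P = (6, 22)
  4P = (9, 1)
  5P = (27, 25)
  6P = (12, 27)
  7P = (5, 0)
  8P = (12, 2)
  ... (continuing to 14P)
  14P = O

ord(P) = 14


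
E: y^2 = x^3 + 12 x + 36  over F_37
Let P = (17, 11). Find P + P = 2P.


Doubling: s = (3 x1^2 + a) / (2 y1)
s = (3*17^2 + 12) / (2*11) mod 37 = 8
x3 = s^2 - 2 x1 mod 37 = 8^2 - 2*17 = 30
y3 = s (x1 - x3) - y1 mod 37 = 8 * (17 - 30) - 11 = 33

2P = (30, 33)


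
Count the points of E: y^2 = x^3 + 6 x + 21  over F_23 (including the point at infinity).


For each x in F_23, count y with y^2 = x^3 + 6 x + 21 mod 23:
  x = 2: RHS = 18, y in [8, 15]  -> 2 point(s)
  x = 8: RHS = 6, y in [11, 12]  -> 2 point(s)
  x = 10: RHS = 0, y in [0]  -> 1 point(s)
  x = 12: RHS = 4, y in [2, 21]  -> 2 point(s)
  x = 15: RHS = 13, y in [6, 17]  -> 2 point(s)
  x = 16: RHS = 4, y in [2, 21]  -> 2 point(s)
  x = 18: RHS = 4, y in [2, 21]  -> 2 point(s)
  x = 19: RHS = 2, y in [5, 18]  -> 2 point(s)
  x = 21: RHS = 1, y in [1, 22]  -> 2 point(s)
Affine points: 17. Add the point at infinity: total = 18.

#E(F_23) = 18


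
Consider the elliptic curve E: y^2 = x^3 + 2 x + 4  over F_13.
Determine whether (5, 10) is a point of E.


Check whether y^2 = x^3 + 2 x + 4 (mod 13) for (x, y) = (5, 10).
LHS: y^2 = 10^2 mod 13 = 9
RHS: x^3 + 2 x + 4 = 5^3 + 2*5 + 4 mod 13 = 9
LHS = RHS

Yes, on the curve


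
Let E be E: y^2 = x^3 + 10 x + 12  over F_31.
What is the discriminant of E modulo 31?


4 a^3 + 27 b^2 = 4*10^3 + 27*12^2 = 4000 + 3888 = 7888
Delta = -16 * (7888) = -126208
Delta mod 31 = 24

Delta = 24 (mod 31)


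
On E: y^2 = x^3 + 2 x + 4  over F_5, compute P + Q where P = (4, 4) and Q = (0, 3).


P != Q, so use the chord formula.
s = (y2 - y1) / (x2 - x1) = (4) / (1) mod 5 = 4
x3 = s^2 - x1 - x2 mod 5 = 4^2 - 4 - 0 = 2
y3 = s (x1 - x3) - y1 mod 5 = 4 * (4 - 2) - 4 = 4

P + Q = (2, 4)


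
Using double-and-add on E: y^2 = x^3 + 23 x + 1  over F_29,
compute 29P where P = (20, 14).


k = 29 = 11101_2 (binary, LSB first: 10111)
Double-and-add from P = (20, 14):
  bit 0 = 1: acc = O + (20, 14) = (20, 14)
  bit 1 = 0: acc unchanged = (20, 14)
  bit 2 = 1: acc = (20, 14) + (5, 26) = (0, 28)
  bit 3 = 1: acc = (0, 28) + (28, 21) = (21, 28)
  bit 4 = 1: acc = (21, 28) + (6, 23) = (15, 3)

29P = (15, 3)


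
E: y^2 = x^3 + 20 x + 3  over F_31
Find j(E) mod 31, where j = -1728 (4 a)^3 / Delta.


Delta = -16(4 a^3 + 27 b^2) mod 31 = 14
-1728 * (4 a)^3 = -1728 * (4*20)^3 mod 31 = 1
j = 1 * 14^(-1) mod 31 = 20

j = 20 (mod 31)


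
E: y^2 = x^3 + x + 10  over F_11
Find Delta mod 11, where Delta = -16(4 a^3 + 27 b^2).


4 a^3 + 27 b^2 = 4*1^3 + 27*10^2 = 4 + 2700 = 2704
Delta = -16 * (2704) = -43264
Delta mod 11 = 10

Delta = 10 (mod 11)


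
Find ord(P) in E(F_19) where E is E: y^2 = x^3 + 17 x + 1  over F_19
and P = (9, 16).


Compute successive multiples of P until we hit O:
  1P = (9, 16)
  2P = (2, 10)
  3P = (13, 5)
  4P = (1, 0)
  5P = (13, 14)
  6P = (2, 9)
  7P = (9, 3)
  8P = O

ord(P) = 8


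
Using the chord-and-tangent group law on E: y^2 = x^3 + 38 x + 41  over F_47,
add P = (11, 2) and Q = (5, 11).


P != Q, so use the chord formula.
s = (y2 - y1) / (x2 - x1) = (9) / (41) mod 47 = 22
x3 = s^2 - x1 - x2 mod 47 = 22^2 - 11 - 5 = 45
y3 = s (x1 - x3) - y1 mod 47 = 22 * (11 - 45) - 2 = 2

P + Q = (45, 2)


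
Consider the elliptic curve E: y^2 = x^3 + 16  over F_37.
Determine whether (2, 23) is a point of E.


Check whether y^2 = x^3 + 0 x + 16 (mod 37) for (x, y) = (2, 23).
LHS: y^2 = 23^2 mod 37 = 11
RHS: x^3 + 0 x + 16 = 2^3 + 0*2 + 16 mod 37 = 24
LHS != RHS

No, not on the curve


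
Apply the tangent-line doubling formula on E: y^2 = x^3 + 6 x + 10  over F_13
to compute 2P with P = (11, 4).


Doubling: s = (3 x1^2 + a) / (2 y1)
s = (3*11^2 + 6) / (2*4) mod 13 = 12
x3 = s^2 - 2 x1 mod 13 = 12^2 - 2*11 = 5
y3 = s (x1 - x3) - y1 mod 13 = 12 * (11 - 5) - 4 = 3

2P = (5, 3)


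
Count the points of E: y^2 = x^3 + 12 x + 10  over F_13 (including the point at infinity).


For each x in F_13, count y with y^2 = x^3 + 12 x + 10 mod 13:
  x = 0: RHS = 10, y in [6, 7]  -> 2 point(s)
  x = 1: RHS = 10, y in [6, 7]  -> 2 point(s)
  x = 2: RHS = 3, y in [4, 9]  -> 2 point(s)
  x = 5: RHS = 0, y in [0]  -> 1 point(s)
  x = 6: RHS = 12, y in [5, 8]  -> 2 point(s)
  x = 10: RHS = 12, y in [5, 8]  -> 2 point(s)
  x = 11: RHS = 4, y in [2, 11]  -> 2 point(s)
  x = 12: RHS = 10, y in [6, 7]  -> 2 point(s)
Affine points: 15. Add the point at infinity: total = 16.

#E(F_13) = 16


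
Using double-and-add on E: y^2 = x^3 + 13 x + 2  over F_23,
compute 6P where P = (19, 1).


k = 6 = 110_2 (binary, LSB first: 011)
Double-and-add from P = (19, 1):
  bit 0 = 0: acc unchanged = O
  bit 1 = 1: acc = O + (1, 19) = (1, 19)
  bit 2 = 1: acc = (1, 19) + (2, 6) = (5, 10)

6P = (5, 10)


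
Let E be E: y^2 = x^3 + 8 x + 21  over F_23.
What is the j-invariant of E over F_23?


Delta = -16(4 a^3 + 27 b^2) mod 23 = 4
-1728 * (4 a)^3 = -1728 * (4*8)^3 mod 23 = 21
j = 21 * 4^(-1) mod 23 = 11

j = 11 (mod 23)


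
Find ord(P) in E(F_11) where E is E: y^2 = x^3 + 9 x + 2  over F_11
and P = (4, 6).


Compute successive multiples of P until we hit O:
  1P = (4, 6)
  2P = (7, 10)
  3P = (3, 10)
  4P = (9, 3)
  5P = (1, 1)
  6P = (10, 6)
  7P = (8, 5)
  8P = (8, 6)
  ... (continuing to 15P)
  15P = O

ord(P) = 15


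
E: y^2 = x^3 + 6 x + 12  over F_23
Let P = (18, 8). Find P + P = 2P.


Doubling: s = (3 x1^2 + a) / (2 y1)
s = (3*18^2 + 6) / (2*8) mod 23 = 18
x3 = s^2 - 2 x1 mod 23 = 18^2 - 2*18 = 12
y3 = s (x1 - x3) - y1 mod 23 = 18 * (18 - 12) - 8 = 8

2P = (12, 8)


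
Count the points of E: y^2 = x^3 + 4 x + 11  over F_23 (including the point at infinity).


For each x in F_23, count y with y^2 = x^3 + 4 x + 11 mod 23:
  x = 1: RHS = 16, y in [4, 19]  -> 2 point(s)
  x = 2: RHS = 4, y in [2, 21]  -> 2 point(s)
  x = 3: RHS = 4, y in [2, 21]  -> 2 point(s)
  x = 5: RHS = 18, y in [8, 15]  -> 2 point(s)
  x = 8: RHS = 3, y in [7, 16]  -> 2 point(s)
  x = 10: RHS = 16, y in [4, 19]  -> 2 point(s)
  x = 11: RHS = 6, y in [11, 12]  -> 2 point(s)
  x = 12: RHS = 16, y in [4, 19]  -> 2 point(s)
  x = 13: RHS = 6, y in [11, 12]  -> 2 point(s)
  x = 16: RHS = 8, y in [10, 13]  -> 2 point(s)
  x = 17: RHS = 1, y in [1, 22]  -> 2 point(s)
  x = 18: RHS = 4, y in [2, 21]  -> 2 point(s)
  x = 19: RHS = 0, y in [0]  -> 1 point(s)
  x = 20: RHS = 18, y in [8, 15]  -> 2 point(s)
  x = 21: RHS = 18, y in [8, 15]  -> 2 point(s)
  x = 22: RHS = 6, y in [11, 12]  -> 2 point(s)
Affine points: 31. Add the point at infinity: total = 32.

#E(F_23) = 32


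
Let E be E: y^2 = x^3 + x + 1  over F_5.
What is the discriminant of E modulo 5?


4 a^3 + 27 b^2 = 4*1^3 + 27*1^2 = 4 + 27 = 31
Delta = -16 * (31) = -496
Delta mod 5 = 4

Delta = 4 (mod 5)


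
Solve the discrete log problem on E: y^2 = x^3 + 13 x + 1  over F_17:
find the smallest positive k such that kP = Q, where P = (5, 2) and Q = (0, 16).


Enumerate multiples of P until we hit Q = (0, 16):
  1P = (5, 2)
  2P = (15, 16)
  3P = (1, 7)
  4P = (3, 4)
  5P = (10, 3)
  6P = (0, 16)
Match found at i = 6.

k = 6


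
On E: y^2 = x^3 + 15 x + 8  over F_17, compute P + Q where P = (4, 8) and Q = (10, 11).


P != Q, so use the chord formula.
s = (y2 - y1) / (x2 - x1) = (3) / (6) mod 17 = 9
x3 = s^2 - x1 - x2 mod 17 = 9^2 - 4 - 10 = 16
y3 = s (x1 - x3) - y1 mod 17 = 9 * (4 - 16) - 8 = 3

P + Q = (16, 3)


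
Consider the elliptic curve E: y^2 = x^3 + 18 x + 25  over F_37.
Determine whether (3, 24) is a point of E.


Check whether y^2 = x^3 + 18 x + 25 (mod 37) for (x, y) = (3, 24).
LHS: y^2 = 24^2 mod 37 = 21
RHS: x^3 + 18 x + 25 = 3^3 + 18*3 + 25 mod 37 = 32
LHS != RHS

No, not on the curve


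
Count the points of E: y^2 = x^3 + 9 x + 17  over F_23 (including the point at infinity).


For each x in F_23, count y with y^2 = x^3 + 9 x + 17 mod 23:
  x = 1: RHS = 4, y in [2, 21]  -> 2 point(s)
  x = 3: RHS = 2, y in [5, 18]  -> 2 point(s)
  x = 4: RHS = 2, y in [5, 18]  -> 2 point(s)
  x = 5: RHS = 3, y in [7, 16]  -> 2 point(s)
  x = 7: RHS = 9, y in [3, 20]  -> 2 point(s)
  x = 8: RHS = 3, y in [7, 16]  -> 2 point(s)
  x = 10: RHS = 3, y in [7, 16]  -> 2 point(s)
  x = 12: RHS = 13, y in [6, 17]  -> 2 point(s)
  x = 13: RHS = 8, y in [10, 13]  -> 2 point(s)
  x = 14: RHS = 12, y in [9, 14]  -> 2 point(s)
  x = 15: RHS = 8, y in [10, 13]  -> 2 point(s)
  x = 16: RHS = 2, y in [5, 18]  -> 2 point(s)
  x = 17: RHS = 0, y in [0]  -> 1 point(s)
  x = 18: RHS = 8, y in [10, 13]  -> 2 point(s)
  x = 19: RHS = 9, y in [3, 20]  -> 2 point(s)
  x = 20: RHS = 9, y in [3, 20]  -> 2 point(s)
Affine points: 31. Add the point at infinity: total = 32.

#E(F_23) = 32


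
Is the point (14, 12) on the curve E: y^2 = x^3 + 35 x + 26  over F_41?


Check whether y^2 = x^3 + 35 x + 26 (mod 41) for (x, y) = (14, 12).
LHS: y^2 = 12^2 mod 41 = 21
RHS: x^3 + 35 x + 26 = 14^3 + 35*14 + 26 mod 41 = 21
LHS = RHS

Yes, on the curve


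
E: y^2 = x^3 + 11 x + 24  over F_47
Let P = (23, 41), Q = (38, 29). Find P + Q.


P != Q, so use the chord formula.
s = (y2 - y1) / (x2 - x1) = (35) / (15) mod 47 = 18
x3 = s^2 - x1 - x2 mod 47 = 18^2 - 23 - 38 = 28
y3 = s (x1 - x3) - y1 mod 47 = 18 * (23 - 28) - 41 = 10

P + Q = (28, 10)


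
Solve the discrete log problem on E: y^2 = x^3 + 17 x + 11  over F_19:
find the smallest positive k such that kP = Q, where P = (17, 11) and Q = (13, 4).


Enumerate multiples of P until we hit Q = (13, 4):
  1P = (17, 11)
  2P = (13, 15)
  3P = (9, 0)
  4P = (13, 4)
Match found at i = 4.

k = 4


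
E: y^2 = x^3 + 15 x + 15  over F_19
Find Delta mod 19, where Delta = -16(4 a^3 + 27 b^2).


4 a^3 + 27 b^2 = 4*15^3 + 27*15^2 = 13500 + 6075 = 19575
Delta = -16 * (19575) = -313200
Delta mod 19 = 15

Delta = 15 (mod 19)


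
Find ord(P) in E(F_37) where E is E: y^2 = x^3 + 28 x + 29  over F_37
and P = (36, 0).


Compute successive multiples of P until we hit O:
  1P = (36, 0)
  2P = O

ord(P) = 2


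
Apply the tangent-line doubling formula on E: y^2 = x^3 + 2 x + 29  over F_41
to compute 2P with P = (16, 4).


Doubling: s = (3 x1^2 + a) / (2 y1)
s = (3*16^2 + 2) / (2*4) mod 41 = 4
x3 = s^2 - 2 x1 mod 41 = 4^2 - 2*16 = 25
y3 = s (x1 - x3) - y1 mod 41 = 4 * (16 - 25) - 4 = 1

2P = (25, 1)


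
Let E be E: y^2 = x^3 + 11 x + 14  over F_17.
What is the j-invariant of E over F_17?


Delta = -16(4 a^3 + 27 b^2) mod 17 = 8
-1728 * (4 a)^3 = -1728 * (4*11)^3 mod 17 = 16
j = 16 * 8^(-1) mod 17 = 2

j = 2 (mod 17)


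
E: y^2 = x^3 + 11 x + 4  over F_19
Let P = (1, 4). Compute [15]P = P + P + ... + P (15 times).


k = 15 = 1111_2 (binary, LSB first: 1111)
Double-and-add from P = (1, 4):
  bit 0 = 1: acc = O + (1, 4) = (1, 4)
  bit 1 = 1: acc = (1, 4) + (7, 14) = (18, 12)
  bit 2 = 1: acc = (18, 12) + (16, 18) = (13, 11)
  bit 3 = 1: acc = (13, 11) + (6, 1) = (16, 1)

15P = (16, 1)


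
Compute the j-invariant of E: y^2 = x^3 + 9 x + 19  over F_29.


Delta = -16(4 a^3 + 27 b^2) mod 29 = 15
-1728 * (4 a)^3 = -1728 * (4*9)^3 mod 29 = 27
j = 27 * 15^(-1) mod 29 = 25

j = 25 (mod 29)


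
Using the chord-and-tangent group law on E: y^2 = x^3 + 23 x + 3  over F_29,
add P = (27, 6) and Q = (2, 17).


P != Q, so use the chord formula.
s = (y2 - y1) / (x2 - x1) = (11) / (4) mod 29 = 10
x3 = s^2 - x1 - x2 mod 29 = 10^2 - 27 - 2 = 13
y3 = s (x1 - x3) - y1 mod 29 = 10 * (27 - 13) - 6 = 18

P + Q = (13, 18)


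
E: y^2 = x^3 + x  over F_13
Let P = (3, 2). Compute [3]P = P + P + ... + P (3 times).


k = 3 = 11_2 (binary, LSB first: 11)
Double-and-add from P = (3, 2):
  bit 0 = 1: acc = O + (3, 2) = (3, 2)
  bit 1 = 1: acc = (3, 2) + (4, 4) = (10, 10)

3P = (10, 10)


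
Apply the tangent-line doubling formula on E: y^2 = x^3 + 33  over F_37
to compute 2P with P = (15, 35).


Doubling: s = (3 x1^2 + a) / (2 y1)
s = (3*15^2 + 0) / (2*35) mod 37 = 7
x3 = s^2 - 2 x1 mod 37 = 7^2 - 2*15 = 19
y3 = s (x1 - x3) - y1 mod 37 = 7 * (15 - 19) - 35 = 11

2P = (19, 11)


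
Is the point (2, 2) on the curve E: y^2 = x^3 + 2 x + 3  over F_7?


Check whether y^2 = x^3 + 2 x + 3 (mod 7) for (x, y) = (2, 2).
LHS: y^2 = 2^2 mod 7 = 4
RHS: x^3 + 2 x + 3 = 2^3 + 2*2 + 3 mod 7 = 1
LHS != RHS

No, not on the curve


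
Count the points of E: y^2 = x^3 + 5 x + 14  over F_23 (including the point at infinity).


For each x in F_23, count y with y^2 = x^3 + 5 x + 14 mod 23:
  x = 2: RHS = 9, y in [3, 20]  -> 2 point(s)
  x = 4: RHS = 6, y in [11, 12]  -> 2 point(s)
  x = 5: RHS = 3, y in [7, 16]  -> 2 point(s)
  x = 7: RHS = 1, y in [1, 22]  -> 2 point(s)
  x = 9: RHS = 6, y in [11, 12]  -> 2 point(s)
  x = 10: RHS = 6, y in [11, 12]  -> 2 point(s)
  x = 12: RHS = 8, y in [10, 13]  -> 2 point(s)
  x = 16: RHS = 4, y in [2, 21]  -> 2 point(s)
  x = 18: RHS = 2, y in [5, 18]  -> 2 point(s)
  x = 20: RHS = 18, y in [8, 15]  -> 2 point(s)
  x = 22: RHS = 8, y in [10, 13]  -> 2 point(s)
Affine points: 22. Add the point at infinity: total = 23.

#E(F_23) = 23


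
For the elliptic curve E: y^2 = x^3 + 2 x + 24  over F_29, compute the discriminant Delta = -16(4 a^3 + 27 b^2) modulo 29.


4 a^3 + 27 b^2 = 4*2^3 + 27*24^2 = 32 + 15552 = 15584
Delta = -16 * (15584) = -249344
Delta mod 29 = 27

Delta = 27 (mod 29)


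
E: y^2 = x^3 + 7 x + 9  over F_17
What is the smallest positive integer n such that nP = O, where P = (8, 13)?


Compute successive multiples of P until we hit O:
  1P = (8, 13)
  2P = (16, 16)
  3P = (12, 11)
  4P = (10, 5)
  5P = (15, 15)
  6P = (9, 11)
  7P = (4, 13)
  8P = (5, 4)
  ... (continuing to 22P)
  22P = O

ord(P) = 22


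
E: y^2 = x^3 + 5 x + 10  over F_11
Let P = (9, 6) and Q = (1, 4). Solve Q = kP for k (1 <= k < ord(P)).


Enumerate multiples of P until we hit Q = (1, 4):
  1P = (9, 6)
  2P = (7, 6)
  3P = (6, 5)
  4P = (1, 4)
Match found at i = 4.

k = 4


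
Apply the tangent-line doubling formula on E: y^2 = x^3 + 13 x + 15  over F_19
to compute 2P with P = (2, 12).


Doubling: s = (3 x1^2 + a) / (2 y1)
s = (3*2^2 + 13) / (2*12) mod 19 = 5
x3 = s^2 - 2 x1 mod 19 = 5^2 - 2*2 = 2
y3 = s (x1 - x3) - y1 mod 19 = 5 * (2 - 2) - 12 = 7

2P = (2, 7)


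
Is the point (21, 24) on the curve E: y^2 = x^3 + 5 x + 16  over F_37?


Check whether y^2 = x^3 + 5 x + 16 (mod 37) for (x, y) = (21, 24).
LHS: y^2 = 24^2 mod 37 = 21
RHS: x^3 + 5 x + 16 = 21^3 + 5*21 + 16 mod 37 = 21
LHS = RHS

Yes, on the curve


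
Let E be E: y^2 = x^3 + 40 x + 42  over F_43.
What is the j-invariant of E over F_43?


Delta = -16(4 a^3 + 27 b^2) mod 43 = 6
-1728 * (4 a)^3 = -1728 * (4*40)^3 mod 43 = 21
j = 21 * 6^(-1) mod 43 = 25

j = 25 (mod 43)


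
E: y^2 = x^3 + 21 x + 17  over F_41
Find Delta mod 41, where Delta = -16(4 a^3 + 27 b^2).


4 a^3 + 27 b^2 = 4*21^3 + 27*17^2 = 37044 + 7803 = 44847
Delta = -16 * (44847) = -717552
Delta mod 41 = 30

Delta = 30 (mod 41)


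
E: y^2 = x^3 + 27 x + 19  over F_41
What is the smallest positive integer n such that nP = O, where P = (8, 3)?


Compute successive multiples of P until we hit O:
  1P = (8, 3)
  2P = (35, 16)
  3P = (2, 9)
  4P = (32, 21)
  5P = (40, 14)
  6P = (36, 13)
  7P = (17, 26)
  8P = (20, 21)
  ... (continuing to 47P)
  47P = O

ord(P) = 47


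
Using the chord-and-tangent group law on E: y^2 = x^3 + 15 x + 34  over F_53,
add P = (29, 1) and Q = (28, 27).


P != Q, so use the chord formula.
s = (y2 - y1) / (x2 - x1) = (26) / (52) mod 53 = 27
x3 = s^2 - x1 - x2 mod 53 = 27^2 - 29 - 28 = 36
y3 = s (x1 - x3) - y1 mod 53 = 27 * (29 - 36) - 1 = 22

P + Q = (36, 22)


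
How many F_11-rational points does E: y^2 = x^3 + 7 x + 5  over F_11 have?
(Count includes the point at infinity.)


For each x in F_11, count y with y^2 = x^3 + 7 x + 5 mod 11:
  x = 0: RHS = 5, y in [4, 7]  -> 2 point(s)
  x = 2: RHS = 5, y in [4, 7]  -> 2 point(s)
  x = 3: RHS = 9, y in [3, 8]  -> 2 point(s)
  x = 4: RHS = 9, y in [3, 8]  -> 2 point(s)
  x = 5: RHS = 0, y in [0]  -> 1 point(s)
  x = 7: RHS = 1, y in [1, 10]  -> 2 point(s)
  x = 8: RHS = 1, y in [1, 10]  -> 2 point(s)
  x = 9: RHS = 5, y in [4, 7]  -> 2 point(s)
Affine points: 15. Add the point at infinity: total = 16.

#E(F_11) = 16


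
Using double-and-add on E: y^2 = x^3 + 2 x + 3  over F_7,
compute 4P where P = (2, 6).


k = 4 = 100_2 (binary, LSB first: 001)
Double-and-add from P = (2, 6):
  bit 0 = 0: acc unchanged = O
  bit 1 = 0: acc unchanged = O
  bit 2 = 1: acc = O + (3, 6) = (3, 6)

4P = (3, 6)


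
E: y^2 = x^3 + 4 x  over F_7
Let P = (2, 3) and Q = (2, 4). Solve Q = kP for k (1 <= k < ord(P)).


Enumerate multiples of P until we hit Q = (2, 4):
  1P = (2, 3)
  2P = (0, 0)
  3P = (2, 4)
Match found at i = 3.

k = 3


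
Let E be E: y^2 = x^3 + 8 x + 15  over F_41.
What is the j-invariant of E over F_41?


Delta = -16(4 a^3 + 27 b^2) mod 41 = 2
-1728 * (4 a)^3 = -1728 * (4*8)^3 mod 41 = 28
j = 28 * 2^(-1) mod 41 = 14

j = 14 (mod 41)


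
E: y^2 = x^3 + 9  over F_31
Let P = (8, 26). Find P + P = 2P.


Doubling: s = (3 x1^2 + a) / (2 y1)
s = (3*8^2 + 0) / (2*26) mod 31 = 18
x3 = s^2 - 2 x1 mod 31 = 18^2 - 2*8 = 29
y3 = s (x1 - x3) - y1 mod 31 = 18 * (8 - 29) - 26 = 30

2P = (29, 30)


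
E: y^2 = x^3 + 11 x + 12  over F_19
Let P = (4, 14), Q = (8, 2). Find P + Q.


P != Q, so use the chord formula.
s = (y2 - y1) / (x2 - x1) = (7) / (4) mod 19 = 16
x3 = s^2 - x1 - x2 mod 19 = 16^2 - 4 - 8 = 16
y3 = s (x1 - x3) - y1 mod 19 = 16 * (4 - 16) - 14 = 3

P + Q = (16, 3)


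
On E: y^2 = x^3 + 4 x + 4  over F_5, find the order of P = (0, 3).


Compute successive multiples of P until we hit O:
  1P = (0, 3)
  2P = (1, 3)
  3P = (4, 2)
  4P = (2, 0)
  5P = (4, 3)
  6P = (1, 2)
  7P = (0, 2)
  8P = O

ord(P) = 8


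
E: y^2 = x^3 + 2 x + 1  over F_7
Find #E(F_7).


For each x in F_7, count y with y^2 = x^3 + 2 x + 1 mod 7:
  x = 0: RHS = 1, y in [1, 6]  -> 2 point(s)
  x = 1: RHS = 4, y in [2, 5]  -> 2 point(s)
Affine points: 4. Add the point at infinity: total = 5.

#E(F_7) = 5


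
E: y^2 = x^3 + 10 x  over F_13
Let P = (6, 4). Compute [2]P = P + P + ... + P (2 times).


k = 2 = 10_2 (binary, LSB first: 01)
Double-and-add from P = (6, 4):
  bit 0 = 0: acc unchanged = O
  bit 1 = 1: acc = O + (0, 0) = (0, 0)

2P = (0, 0)


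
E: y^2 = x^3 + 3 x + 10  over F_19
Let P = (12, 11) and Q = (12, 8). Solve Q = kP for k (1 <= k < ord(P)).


Enumerate multiples of P until we hit Q = (12, 8):
  1P = (12, 11)
  2P = (6, 4)
  3P = (5, 13)
  4P = (11, 5)
  5P = (13, 2)
  6P = (18, 5)
  7P = (9, 5)
  8P = (2, 9)
  9P = (2, 10)
  10P = (9, 14)
  11P = (18, 14)
  12P = (13, 17)
  13P = (11, 14)
  14P = (5, 6)
  15P = (6, 15)
  16P = (12, 8)
Match found at i = 16.

k = 16


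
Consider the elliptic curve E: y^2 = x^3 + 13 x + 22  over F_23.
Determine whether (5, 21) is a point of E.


Check whether y^2 = x^3 + 13 x + 22 (mod 23) for (x, y) = (5, 21).
LHS: y^2 = 21^2 mod 23 = 4
RHS: x^3 + 13 x + 22 = 5^3 + 13*5 + 22 mod 23 = 5
LHS != RHS

No, not on the curve


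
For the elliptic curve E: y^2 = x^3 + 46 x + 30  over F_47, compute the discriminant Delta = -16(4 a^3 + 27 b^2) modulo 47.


4 a^3 + 27 b^2 = 4*46^3 + 27*30^2 = 389344 + 24300 = 413644
Delta = -16 * (413644) = -6618304
Delta mod 47 = 1

Delta = 1 (mod 47)


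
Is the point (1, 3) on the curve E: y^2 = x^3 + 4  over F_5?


Check whether y^2 = x^3 + 0 x + 4 (mod 5) for (x, y) = (1, 3).
LHS: y^2 = 3^2 mod 5 = 4
RHS: x^3 + 0 x + 4 = 1^3 + 0*1 + 4 mod 5 = 0
LHS != RHS

No, not on the curve


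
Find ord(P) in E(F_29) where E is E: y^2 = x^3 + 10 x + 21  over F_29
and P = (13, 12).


Compute successive multiples of P until we hit O:
  1P = (13, 12)
  2P = (4, 26)
  3P = (18, 28)
  4P = (21, 3)
  5P = (23, 21)
  6P = (26, 14)
  7P = (24, 22)
  8P = (12, 10)
  ... (continuing to 20P)
  20P = O

ord(P) = 20


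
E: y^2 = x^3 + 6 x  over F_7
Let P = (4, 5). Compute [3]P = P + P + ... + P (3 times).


k = 3 = 11_2 (binary, LSB first: 11)
Double-and-add from P = (4, 5):
  bit 0 = 1: acc = O + (4, 5) = (4, 5)
  bit 1 = 1: acc = (4, 5) + (1, 0) = (4, 2)

3P = (4, 2)


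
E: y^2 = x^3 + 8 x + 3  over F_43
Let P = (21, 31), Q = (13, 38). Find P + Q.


P != Q, so use the chord formula.
s = (y2 - y1) / (x2 - x1) = (7) / (35) mod 43 = 26
x3 = s^2 - x1 - x2 mod 43 = 26^2 - 21 - 13 = 40
y3 = s (x1 - x3) - y1 mod 43 = 26 * (21 - 40) - 31 = 34

P + Q = (40, 34)


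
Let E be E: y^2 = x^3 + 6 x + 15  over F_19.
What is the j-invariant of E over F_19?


Delta = -16(4 a^3 + 27 b^2) mod 19 = 12
-1728 * (4 a)^3 = -1728 * (4*6)^3 mod 19 = 11
j = 11 * 12^(-1) mod 19 = 12

j = 12 (mod 19)


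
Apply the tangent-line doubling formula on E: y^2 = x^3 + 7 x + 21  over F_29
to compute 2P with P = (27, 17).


Doubling: s = (3 x1^2 + a) / (2 y1)
s = (3*27^2 + 7) / (2*17) mod 29 = 27
x3 = s^2 - 2 x1 mod 29 = 27^2 - 2*27 = 8
y3 = s (x1 - x3) - y1 mod 29 = 27 * (27 - 8) - 17 = 3

2P = (8, 3)


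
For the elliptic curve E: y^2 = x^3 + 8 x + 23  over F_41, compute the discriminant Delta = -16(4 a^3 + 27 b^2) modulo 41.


4 a^3 + 27 b^2 = 4*8^3 + 27*23^2 = 2048 + 14283 = 16331
Delta = -16 * (16331) = -261296
Delta mod 41 = 38

Delta = 38 (mod 41)


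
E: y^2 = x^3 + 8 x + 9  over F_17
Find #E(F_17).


For each x in F_17, count y with y^2 = x^3 + 8 x + 9 mod 17:
  x = 0: RHS = 9, y in [3, 14]  -> 2 point(s)
  x = 1: RHS = 1, y in [1, 16]  -> 2 point(s)
  x = 2: RHS = 16, y in [4, 13]  -> 2 point(s)
  x = 3: RHS = 9, y in [3, 14]  -> 2 point(s)
  x = 5: RHS = 4, y in [2, 15]  -> 2 point(s)
  x = 6: RHS = 1, y in [1, 16]  -> 2 point(s)
  x = 7: RHS = 0, y in [0]  -> 1 point(s)
  x = 10: RHS = 1, y in [1, 16]  -> 2 point(s)
  x = 11: RHS = 0, y in [0]  -> 1 point(s)
  x = 13: RHS = 15, y in [7, 10]  -> 2 point(s)
  x = 14: RHS = 9, y in [3, 14]  -> 2 point(s)
  x = 15: RHS = 2, y in [6, 11]  -> 2 point(s)
  x = 16: RHS = 0, y in [0]  -> 1 point(s)
Affine points: 23. Add the point at infinity: total = 24.

#E(F_17) = 24


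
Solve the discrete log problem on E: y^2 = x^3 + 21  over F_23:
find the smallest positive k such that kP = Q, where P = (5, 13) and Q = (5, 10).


Enumerate multiples of P until we hit Q = (5, 10):
  1P = (5, 13)
  2P = (17, 9)
  3P = (19, 7)
  4P = (2, 12)
  5P = (11, 8)
  6P = (16, 0)
  7P = (11, 15)
  8P = (2, 11)
  9P = (19, 16)
  10P = (17, 14)
  11P = (5, 10)
Match found at i = 11.

k = 11


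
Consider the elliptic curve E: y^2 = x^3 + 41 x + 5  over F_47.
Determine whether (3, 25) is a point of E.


Check whether y^2 = x^3 + 41 x + 5 (mod 47) for (x, y) = (3, 25).
LHS: y^2 = 25^2 mod 47 = 14
RHS: x^3 + 41 x + 5 = 3^3 + 41*3 + 5 mod 47 = 14
LHS = RHS

Yes, on the curve


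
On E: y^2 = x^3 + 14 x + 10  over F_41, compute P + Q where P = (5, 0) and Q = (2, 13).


P != Q, so use the chord formula.
s = (y2 - y1) / (x2 - x1) = (13) / (38) mod 41 = 23
x3 = s^2 - x1 - x2 mod 41 = 23^2 - 5 - 2 = 30
y3 = s (x1 - x3) - y1 mod 41 = 23 * (5 - 30) - 0 = 40

P + Q = (30, 40)


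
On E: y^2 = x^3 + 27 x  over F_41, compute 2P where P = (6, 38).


Doubling: s = (3 x1^2 + a) / (2 y1)
s = (3*6^2 + 27) / (2*38) mod 41 = 39
x3 = s^2 - 2 x1 mod 41 = 39^2 - 2*6 = 33
y3 = s (x1 - x3) - y1 mod 41 = 39 * (6 - 33) - 38 = 16

2P = (33, 16)


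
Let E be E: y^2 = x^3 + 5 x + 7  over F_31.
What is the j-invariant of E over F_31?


Delta = -16(4 a^3 + 27 b^2) mod 31 = 3
-1728 * (4 a)^3 = -1728 * (4*5)^3 mod 31 = 16
j = 16 * 3^(-1) mod 31 = 26

j = 26 (mod 31)


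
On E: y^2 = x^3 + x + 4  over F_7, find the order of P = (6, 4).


Compute successive multiples of P until we hit O:
  1P = (6, 4)
  2P = (4, 4)
  3P = (4, 3)
  4P = (6, 3)
  5P = O

ord(P) = 5


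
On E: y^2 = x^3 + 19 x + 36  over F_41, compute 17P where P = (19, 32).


k = 17 = 10001_2 (binary, LSB first: 10001)
Double-and-add from P = (19, 32):
  bit 0 = 1: acc = O + (19, 32) = (19, 32)
  bit 1 = 0: acc unchanged = (19, 32)
  bit 2 = 0: acc unchanged = (19, 32)
  bit 3 = 0: acc unchanged = (19, 32)
  bit 4 = 1: acc = (19, 32) + (2, 0) = (40, 37)

17P = (40, 37)


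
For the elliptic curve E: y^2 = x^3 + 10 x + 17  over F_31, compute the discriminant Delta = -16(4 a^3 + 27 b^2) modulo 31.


4 a^3 + 27 b^2 = 4*10^3 + 27*17^2 = 4000 + 7803 = 11803
Delta = -16 * (11803) = -188848
Delta mod 31 = 4

Delta = 4 (mod 31)


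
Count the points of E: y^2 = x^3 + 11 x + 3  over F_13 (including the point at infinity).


For each x in F_13, count y with y^2 = x^3 + 11 x + 3 mod 13:
  x = 0: RHS = 3, y in [4, 9]  -> 2 point(s)
  x = 5: RHS = 1, y in [1, 12]  -> 2 point(s)
  x = 6: RHS = 12, y in [5, 8]  -> 2 point(s)
  x = 9: RHS = 12, y in [5, 8]  -> 2 point(s)
  x = 11: RHS = 12, y in [5, 8]  -> 2 point(s)
  x = 12: RHS = 4, y in [2, 11]  -> 2 point(s)
Affine points: 12. Add the point at infinity: total = 13.

#E(F_13) = 13


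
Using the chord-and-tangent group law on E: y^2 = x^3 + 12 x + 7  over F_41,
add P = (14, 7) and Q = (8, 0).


P != Q, so use the chord formula.
s = (y2 - y1) / (x2 - x1) = (34) / (35) mod 41 = 8
x3 = s^2 - x1 - x2 mod 41 = 8^2 - 14 - 8 = 1
y3 = s (x1 - x3) - y1 mod 41 = 8 * (14 - 1) - 7 = 15

P + Q = (1, 15)


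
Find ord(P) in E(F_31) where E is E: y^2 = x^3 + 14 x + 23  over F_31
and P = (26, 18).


Compute successive multiples of P until we hit O:
  1P = (26, 18)
  2P = (28, 27)
  3P = (5, 30)
  4P = (25, 8)
  5P = (18, 0)
  6P = (25, 23)
  7P = (5, 1)
  8P = (28, 4)
  ... (continuing to 10P)
  10P = O

ord(P) = 10


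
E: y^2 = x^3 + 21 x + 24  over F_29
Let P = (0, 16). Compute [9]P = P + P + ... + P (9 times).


k = 9 = 1001_2 (binary, LSB first: 1001)
Double-and-add from P = (0, 16):
  bit 0 = 1: acc = O + (0, 16) = (0, 16)
  bit 1 = 0: acc unchanged = (0, 16)
  bit 2 = 0: acc unchanged = (0, 16)
  bit 3 = 1: acc = (0, 16) + (20, 11) = (0, 13)

9P = (0, 13)


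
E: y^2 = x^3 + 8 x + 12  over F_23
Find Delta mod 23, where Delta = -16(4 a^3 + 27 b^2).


4 a^3 + 27 b^2 = 4*8^3 + 27*12^2 = 2048 + 3888 = 5936
Delta = -16 * (5936) = -94976
Delta mod 23 = 14

Delta = 14 (mod 23)


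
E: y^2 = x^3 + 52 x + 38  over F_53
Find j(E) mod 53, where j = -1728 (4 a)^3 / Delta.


Delta = -16(4 a^3 + 27 b^2) mod 53 = 13
-1728 * (4 a)^3 = -1728 * (4*52)^3 mod 53 = 34
j = 34 * 13^(-1) mod 53 = 23

j = 23 (mod 53)


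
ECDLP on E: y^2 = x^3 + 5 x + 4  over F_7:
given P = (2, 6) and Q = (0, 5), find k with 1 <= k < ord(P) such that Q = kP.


Enumerate multiples of P until we hit Q = (0, 5):
  1P = (2, 6)
  2P = (0, 5)
Match found at i = 2.

k = 2


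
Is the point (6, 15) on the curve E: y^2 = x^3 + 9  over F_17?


Check whether y^2 = x^3 + 0 x + 9 (mod 17) for (x, y) = (6, 15).
LHS: y^2 = 15^2 mod 17 = 4
RHS: x^3 + 0 x + 9 = 6^3 + 0*6 + 9 mod 17 = 4
LHS = RHS

Yes, on the curve


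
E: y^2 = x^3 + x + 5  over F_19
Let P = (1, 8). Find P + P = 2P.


Doubling: s = (3 x1^2 + a) / (2 y1)
s = (3*1^2 + 1) / (2*8) mod 19 = 5
x3 = s^2 - 2 x1 mod 19 = 5^2 - 2*1 = 4
y3 = s (x1 - x3) - y1 mod 19 = 5 * (1 - 4) - 8 = 15

2P = (4, 15)


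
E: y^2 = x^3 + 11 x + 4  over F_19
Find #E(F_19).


For each x in F_19, count y with y^2 = x^3 + 11 x + 4 mod 19:
  x = 0: RHS = 4, y in [2, 17]  -> 2 point(s)
  x = 1: RHS = 16, y in [4, 15]  -> 2 point(s)
  x = 3: RHS = 7, y in [8, 11]  -> 2 point(s)
  x = 4: RHS = 17, y in [6, 13]  -> 2 point(s)
  x = 6: RHS = 1, y in [1, 18]  -> 2 point(s)
  x = 7: RHS = 6, y in [5, 14]  -> 2 point(s)
  x = 13: RHS = 7, y in [8, 11]  -> 2 point(s)
  x = 16: RHS = 1, y in [1, 18]  -> 2 point(s)
  x = 18: RHS = 11, y in [7, 12]  -> 2 point(s)
Affine points: 18. Add the point at infinity: total = 19.

#E(F_19) = 19


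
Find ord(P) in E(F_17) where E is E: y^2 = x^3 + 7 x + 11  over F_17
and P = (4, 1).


Compute successive multiples of P until we hit O:
  1P = (4, 1)
  2P = (13, 15)
  3P = (2, 4)
  4P = (9, 15)
  5P = (3, 12)
  6P = (12, 2)
  7P = (5, 1)
  8P = (8, 16)
  ... (continuing to 21P)
  21P = O

ord(P) = 21


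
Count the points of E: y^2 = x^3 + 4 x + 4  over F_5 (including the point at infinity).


For each x in F_5, count y with y^2 = x^3 + 4 x + 4 mod 5:
  x = 0: RHS = 4, y in [2, 3]  -> 2 point(s)
  x = 1: RHS = 4, y in [2, 3]  -> 2 point(s)
  x = 2: RHS = 0, y in [0]  -> 1 point(s)
  x = 4: RHS = 4, y in [2, 3]  -> 2 point(s)
Affine points: 7. Add the point at infinity: total = 8.

#E(F_5) = 8


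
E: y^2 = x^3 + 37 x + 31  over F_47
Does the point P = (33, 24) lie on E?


Check whether y^2 = x^3 + 37 x + 31 (mod 47) for (x, y) = (33, 24).
LHS: y^2 = 24^2 mod 47 = 12
RHS: x^3 + 37 x + 31 = 33^3 + 37*33 + 31 mod 47 = 12
LHS = RHS

Yes, on the curve


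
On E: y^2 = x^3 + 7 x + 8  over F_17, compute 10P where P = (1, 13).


k = 10 = 1010_2 (binary, LSB first: 0101)
Double-and-add from P = (1, 13):
  bit 0 = 0: acc unchanged = O
  bit 1 = 1: acc = O + (7, 3) = (7, 3)
  bit 2 = 0: acc unchanged = (7, 3)
  bit 3 = 1: acc = (7, 3) + (8, 7) = (1, 4)

10P = (1, 4)


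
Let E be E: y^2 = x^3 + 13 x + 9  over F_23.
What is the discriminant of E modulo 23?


4 a^3 + 27 b^2 = 4*13^3 + 27*9^2 = 8788 + 2187 = 10975
Delta = -16 * (10975) = -175600
Delta mod 23 = 5

Delta = 5 (mod 23)


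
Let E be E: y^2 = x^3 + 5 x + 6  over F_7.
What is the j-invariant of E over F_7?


Delta = -16(4 a^3 + 27 b^2) mod 7 = 3
-1728 * (4 a)^3 = -1728 * (4*5)^3 mod 7 = 6
j = 6 * 3^(-1) mod 7 = 2

j = 2 (mod 7)


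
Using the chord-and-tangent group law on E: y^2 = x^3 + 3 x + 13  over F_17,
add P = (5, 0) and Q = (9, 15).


P != Q, so use the chord formula.
s = (y2 - y1) / (x2 - x1) = (15) / (4) mod 17 = 8
x3 = s^2 - x1 - x2 mod 17 = 8^2 - 5 - 9 = 16
y3 = s (x1 - x3) - y1 mod 17 = 8 * (5 - 16) - 0 = 14

P + Q = (16, 14)


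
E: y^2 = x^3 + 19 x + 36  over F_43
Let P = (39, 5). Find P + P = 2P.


Doubling: s = (3 x1^2 + a) / (2 y1)
s = (3*39^2 + 19) / (2*5) mod 43 = 11
x3 = s^2 - 2 x1 mod 43 = 11^2 - 2*39 = 0
y3 = s (x1 - x3) - y1 mod 43 = 11 * (39 - 0) - 5 = 37

2P = (0, 37)


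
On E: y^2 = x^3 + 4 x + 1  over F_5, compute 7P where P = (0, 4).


k = 7 = 111_2 (binary, LSB first: 111)
Double-and-add from P = (0, 4):
  bit 0 = 1: acc = O + (0, 4) = (0, 4)
  bit 1 = 1: acc = (0, 4) + (4, 4) = (1, 1)
  bit 2 = 1: acc = (1, 1) + (3, 0) = (0, 1)

7P = (0, 1)


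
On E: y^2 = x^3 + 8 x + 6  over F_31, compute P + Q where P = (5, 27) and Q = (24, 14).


P != Q, so use the chord formula.
s = (y2 - y1) / (x2 - x1) = (18) / (19) mod 31 = 14
x3 = s^2 - x1 - x2 mod 31 = 14^2 - 5 - 24 = 12
y3 = s (x1 - x3) - y1 mod 31 = 14 * (5 - 12) - 27 = 30

P + Q = (12, 30)


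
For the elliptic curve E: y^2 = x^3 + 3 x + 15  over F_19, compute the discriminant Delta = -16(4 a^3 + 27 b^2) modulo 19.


4 a^3 + 27 b^2 = 4*3^3 + 27*15^2 = 108 + 6075 = 6183
Delta = -16 * (6183) = -98928
Delta mod 19 = 5

Delta = 5 (mod 19)


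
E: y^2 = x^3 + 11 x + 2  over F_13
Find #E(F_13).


For each x in F_13, count y with y^2 = x^3 + 11 x + 2 mod 13:
  x = 1: RHS = 1, y in [1, 12]  -> 2 point(s)
  x = 3: RHS = 10, y in [6, 7]  -> 2 point(s)
  x = 5: RHS = 0, y in [0]  -> 1 point(s)
  x = 8: RHS = 4, y in [2, 11]  -> 2 point(s)
  x = 12: RHS = 3, y in [4, 9]  -> 2 point(s)
Affine points: 9. Add the point at infinity: total = 10.

#E(F_13) = 10


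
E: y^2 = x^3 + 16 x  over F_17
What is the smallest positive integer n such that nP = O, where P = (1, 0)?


Compute successive multiples of P until we hit O:
  1P = (1, 0)
  2P = O

ord(P) = 2


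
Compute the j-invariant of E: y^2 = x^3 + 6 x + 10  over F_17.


Delta = -16(4 a^3 + 27 b^2) mod 17 = 11
-1728 * (4 a)^3 = -1728 * (4*6)^3 mod 17 = 1
j = 1 * 11^(-1) mod 17 = 14

j = 14 (mod 17)


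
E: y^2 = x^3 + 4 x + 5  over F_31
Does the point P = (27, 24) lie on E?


Check whether y^2 = x^3 + 4 x + 5 (mod 31) for (x, y) = (27, 24).
LHS: y^2 = 24^2 mod 31 = 18
RHS: x^3 + 4 x + 5 = 27^3 + 4*27 + 5 mod 31 = 18
LHS = RHS

Yes, on the curve


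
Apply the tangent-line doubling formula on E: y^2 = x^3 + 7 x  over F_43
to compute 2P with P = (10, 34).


Doubling: s = (3 x1^2 + a) / (2 y1)
s = (3*10^2 + 7) / (2*34) mod 43 = 14
x3 = s^2 - 2 x1 mod 43 = 14^2 - 2*10 = 4
y3 = s (x1 - x3) - y1 mod 43 = 14 * (10 - 4) - 34 = 7

2P = (4, 7)


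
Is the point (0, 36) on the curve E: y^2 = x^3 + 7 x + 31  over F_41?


Check whether y^2 = x^3 + 7 x + 31 (mod 41) for (x, y) = (0, 36).
LHS: y^2 = 36^2 mod 41 = 25
RHS: x^3 + 7 x + 31 = 0^3 + 7*0 + 31 mod 41 = 31
LHS != RHS

No, not on the curve


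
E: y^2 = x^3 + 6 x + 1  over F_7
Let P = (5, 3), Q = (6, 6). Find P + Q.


P != Q, so use the chord formula.
s = (y2 - y1) / (x2 - x1) = (3) / (1) mod 7 = 3
x3 = s^2 - x1 - x2 mod 7 = 3^2 - 5 - 6 = 5
y3 = s (x1 - x3) - y1 mod 7 = 3 * (5 - 5) - 3 = 4

P + Q = (5, 4)


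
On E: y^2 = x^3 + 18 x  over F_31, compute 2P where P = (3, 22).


Doubling: s = (3 x1^2 + a) / (2 y1)
s = (3*3^2 + 18) / (2*22) mod 31 = 13
x3 = s^2 - 2 x1 mod 31 = 13^2 - 2*3 = 8
y3 = s (x1 - x3) - y1 mod 31 = 13 * (3 - 8) - 22 = 6

2P = (8, 6)


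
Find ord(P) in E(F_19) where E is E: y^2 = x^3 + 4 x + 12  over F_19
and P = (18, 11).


Compute successive multiples of P until we hit O:
  1P = (18, 11)
  2P = (18, 8)
  3P = O

ord(P) = 3


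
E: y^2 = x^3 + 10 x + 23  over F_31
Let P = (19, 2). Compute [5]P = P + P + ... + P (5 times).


k = 5 = 101_2 (binary, LSB first: 101)
Double-and-add from P = (19, 2):
  bit 0 = 1: acc = O + (19, 2) = (19, 2)
  bit 1 = 0: acc unchanged = (19, 2)
  bit 2 = 1: acc = (19, 2) + (3, 24) = (23, 19)

5P = (23, 19)


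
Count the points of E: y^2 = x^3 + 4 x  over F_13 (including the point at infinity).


For each x in F_13, count y with y^2 = x^3 + 4 x + 0 mod 13:
  x = 0: RHS = 0, y in [0]  -> 1 point(s)
  x = 2: RHS = 3, y in [4, 9]  -> 2 point(s)
  x = 3: RHS = 0, y in [0]  -> 1 point(s)
  x = 10: RHS = 0, y in [0]  -> 1 point(s)
  x = 11: RHS = 10, y in [6, 7]  -> 2 point(s)
Affine points: 7. Add the point at infinity: total = 8.

#E(F_13) = 8


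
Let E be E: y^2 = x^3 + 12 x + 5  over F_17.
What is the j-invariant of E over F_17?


Delta = -16(4 a^3 + 27 b^2) mod 17 = 5
-1728 * (4 a)^3 = -1728 * (4*12)^3 mod 17 = 8
j = 8 * 5^(-1) mod 17 = 5

j = 5 (mod 17)


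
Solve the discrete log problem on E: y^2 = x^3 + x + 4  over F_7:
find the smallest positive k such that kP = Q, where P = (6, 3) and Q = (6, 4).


Enumerate multiples of P until we hit Q = (6, 4):
  1P = (6, 3)
  2P = (4, 3)
  3P = (4, 4)
  4P = (6, 4)
Match found at i = 4.

k = 4


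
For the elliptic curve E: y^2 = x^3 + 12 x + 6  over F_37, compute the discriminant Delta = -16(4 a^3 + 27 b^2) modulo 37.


4 a^3 + 27 b^2 = 4*12^3 + 27*6^2 = 6912 + 972 = 7884
Delta = -16 * (7884) = -126144
Delta mod 37 = 26

Delta = 26 (mod 37)


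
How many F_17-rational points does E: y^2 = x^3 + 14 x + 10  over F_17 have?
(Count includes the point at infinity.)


For each x in F_17, count y with y^2 = x^3 + 14 x + 10 mod 17:
  x = 1: RHS = 8, y in [5, 12]  -> 2 point(s)
  x = 5: RHS = 1, y in [1, 16]  -> 2 point(s)
  x = 6: RHS = 4, y in [2, 15]  -> 2 point(s)
  x = 7: RHS = 9, y in [3, 14]  -> 2 point(s)
  x = 9: RHS = 15, y in [7, 10]  -> 2 point(s)
  x = 11: RHS = 16, y in [4, 13]  -> 2 point(s)
  x = 12: RHS = 2, y in [6, 11]  -> 2 point(s)
  x = 13: RHS = 9, y in [3, 14]  -> 2 point(s)
  x = 14: RHS = 9, y in [3, 14]  -> 2 point(s)
  x = 15: RHS = 8, y in [5, 12]  -> 2 point(s)
Affine points: 20. Add the point at infinity: total = 21.

#E(F_17) = 21


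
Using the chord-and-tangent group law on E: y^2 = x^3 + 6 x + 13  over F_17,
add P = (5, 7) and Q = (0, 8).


P != Q, so use the chord formula.
s = (y2 - y1) / (x2 - x1) = (1) / (12) mod 17 = 10
x3 = s^2 - x1 - x2 mod 17 = 10^2 - 5 - 0 = 10
y3 = s (x1 - x3) - y1 mod 17 = 10 * (5 - 10) - 7 = 11

P + Q = (10, 11)


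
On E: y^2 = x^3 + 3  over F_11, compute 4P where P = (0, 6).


k = 4 = 100_2 (binary, LSB first: 001)
Double-and-add from P = (0, 6):
  bit 0 = 0: acc unchanged = O
  bit 1 = 0: acc unchanged = O
  bit 2 = 1: acc = O + (0, 6) = (0, 6)

4P = (0, 6)


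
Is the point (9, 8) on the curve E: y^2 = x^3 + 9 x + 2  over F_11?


Check whether y^2 = x^3 + 9 x + 2 (mod 11) for (x, y) = (9, 8).
LHS: y^2 = 8^2 mod 11 = 9
RHS: x^3 + 9 x + 2 = 9^3 + 9*9 + 2 mod 11 = 9
LHS = RHS

Yes, on the curve


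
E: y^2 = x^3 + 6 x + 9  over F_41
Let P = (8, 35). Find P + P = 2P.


Doubling: s = (3 x1^2 + a) / (2 y1)
s = (3*8^2 + 6) / (2*35) mod 41 = 4
x3 = s^2 - 2 x1 mod 41 = 4^2 - 2*8 = 0
y3 = s (x1 - x3) - y1 mod 41 = 4 * (8 - 0) - 35 = 38

2P = (0, 38)


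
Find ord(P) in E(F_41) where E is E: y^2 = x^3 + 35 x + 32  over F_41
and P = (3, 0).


Compute successive multiples of P until we hit O:
  1P = (3, 0)
  2P = O

ord(P) = 2


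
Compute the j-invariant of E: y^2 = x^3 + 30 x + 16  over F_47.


Delta = -16(4 a^3 + 27 b^2) mod 47 = 1
-1728 * (4 a)^3 = -1728 * (4*30)^3 mod 47 = 25
j = 25 * 1^(-1) mod 47 = 25

j = 25 (mod 47)


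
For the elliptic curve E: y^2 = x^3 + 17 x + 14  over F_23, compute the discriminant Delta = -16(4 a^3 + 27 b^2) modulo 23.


4 a^3 + 27 b^2 = 4*17^3 + 27*14^2 = 19652 + 5292 = 24944
Delta = -16 * (24944) = -399104
Delta mod 23 = 15

Delta = 15 (mod 23)
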